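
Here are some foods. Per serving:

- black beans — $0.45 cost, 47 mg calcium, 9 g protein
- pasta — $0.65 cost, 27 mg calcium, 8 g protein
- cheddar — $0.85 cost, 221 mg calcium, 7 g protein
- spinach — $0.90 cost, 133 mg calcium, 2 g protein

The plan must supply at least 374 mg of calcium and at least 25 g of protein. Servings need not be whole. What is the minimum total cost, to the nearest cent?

$1.91

The cheapest plan sits at a corner of the feasible region — with two constraints it uses at most two foods.
black beans only: max(374/47, 25/9) = 7.957 servings → $3.58.
pasta only: max(374/27, 25/8) = 13.85 servings → $9.00.
cheddar only: max(374/221, 25/7) = 3.571 servings → $3.04.
spinach only: max(374/133, 25/2) = 12.5 servings → $11.25.
black beans + pasta: the both-tight solution has a negative serving — not a feasible corner.
black beans + cheddar with both tight: 1.751 servings and 1.32 servings → $1.91.
black beans + spinach with both tight: 2.336 servings and 1.986 servings → $2.84.
pasta + cheddar with both tight: 1.841 servings and 1.467 servings → $2.44.
pasta + spinach with both tight: 2.551 servings and 2.294 servings → $3.72.
cheddar + spinach: intersection lies outside the first quadrant.
Cheapest feasible corner: $1.91.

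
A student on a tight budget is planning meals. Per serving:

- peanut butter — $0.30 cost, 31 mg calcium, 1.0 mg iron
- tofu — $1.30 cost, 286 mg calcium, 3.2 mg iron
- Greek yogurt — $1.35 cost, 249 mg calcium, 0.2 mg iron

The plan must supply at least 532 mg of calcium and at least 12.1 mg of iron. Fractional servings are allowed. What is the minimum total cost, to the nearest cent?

$3.92

peanut butter only: max(532/31, 12.1/1.0) = 17.16 servings → $5.15.
tofu only: max(532/286, 12.1/3.2) = 3.781 servings → $4.92.
Greek yogurt only: max(532/249, 12.1/0.2) = 60.5 servings → $81.67.
peanut butter + tofu with both tight: 9.412 servings and 0.8399 servings → $3.92.
peanut butter + Greek yogurt with both tight: 11.97 servings and 0.6462 servings → $4.46.
tofu + Greek yogurt: the both-tight solution has a negative serving — not a feasible corner.
Cheapest feasible corner: $3.92.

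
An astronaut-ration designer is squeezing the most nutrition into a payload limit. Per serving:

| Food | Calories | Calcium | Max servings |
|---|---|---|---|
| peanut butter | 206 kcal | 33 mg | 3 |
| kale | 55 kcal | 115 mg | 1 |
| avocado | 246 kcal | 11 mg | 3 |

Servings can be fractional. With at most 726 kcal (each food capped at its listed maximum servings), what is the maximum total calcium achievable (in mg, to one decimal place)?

216.4 mg

Calcium per kcal: kale 2.091, peanut butter 0.1602, avocado 0.04472.
Take 1 serving of kale: uses 55 kcal, +115.0 mg calcium (running total 115.0 mg).
Take 3 servings of peanut butter: uses 618 kcal, +99.0 mg calcium (running total 214.0 mg).
Take 0.2154 servings of avocado: uses 53 kcal, +2.4 mg calcium (running total 216.4 mg).
Greedy by best ratio exhausts the calories allowance optimally: 216.4 mg.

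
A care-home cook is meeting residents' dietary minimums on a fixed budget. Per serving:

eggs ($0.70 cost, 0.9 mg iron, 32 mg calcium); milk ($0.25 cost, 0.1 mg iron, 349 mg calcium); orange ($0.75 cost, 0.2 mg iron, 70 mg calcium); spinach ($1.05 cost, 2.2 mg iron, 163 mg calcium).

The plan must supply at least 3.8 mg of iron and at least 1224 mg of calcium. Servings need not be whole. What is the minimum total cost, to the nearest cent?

$2.37

For a min-cost LP with two ≥-constraints, a basic feasible solution has at most two positive variables.
eggs only: max(3.8/0.9, 1224/32) = 38.25 servings → $26.77.
milk only: max(3.8/0.1, 1224/349) = 38 servings → $9.50.
orange only: max(3.8/0.2, 1224/70) = 19 servings → $14.25.
spinach only: max(3.8/2.2, 1224/163) = 7.509 servings → $7.88.
eggs + milk with both tight: 3.872 servings and 3.152 servings → $3.50.
eggs + orange with both tight: 0.3746 servings and 17.31 servings → $13.25.
eggs + spinach: intersection lies outside the first quadrant.
milk + orange: the both-tight solution has a negative serving — not a feasible corner.
milk + spinach with both tight: 2.759 servings and 1.602 servings → $2.37.
orange + spinach with both tight: 17.08 servings and 0.1746 servings → $12.99.
The minimum over all feasible corners is $2.37.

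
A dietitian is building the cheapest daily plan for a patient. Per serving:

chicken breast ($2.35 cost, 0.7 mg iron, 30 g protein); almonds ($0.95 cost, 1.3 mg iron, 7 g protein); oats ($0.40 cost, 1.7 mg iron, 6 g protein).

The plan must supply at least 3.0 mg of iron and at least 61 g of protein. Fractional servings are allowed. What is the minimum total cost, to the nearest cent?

The cheapest plan sits at a corner of the feasible region — with two constraints it uses at most two foods.
chicken breast only: max(3.0/0.7, 61/30) = 4.286 servings → $10.07.
almonds only: max(3.0/1.3, 61/7) = 8.714 servings → $8.28.
oats only: max(3.0/1.7, 61/6) = 10.17 servings → $4.07.
chicken breast + almonds with both tight: 1.71 servings and 1.387 servings → $5.34.
chicken breast + oats with both tight: 1.831 servings and 1.011 servings → $4.71.
almonds + oats: intersection lies outside the first quadrant.
The minimum over all feasible corners is $4.07.

$4.07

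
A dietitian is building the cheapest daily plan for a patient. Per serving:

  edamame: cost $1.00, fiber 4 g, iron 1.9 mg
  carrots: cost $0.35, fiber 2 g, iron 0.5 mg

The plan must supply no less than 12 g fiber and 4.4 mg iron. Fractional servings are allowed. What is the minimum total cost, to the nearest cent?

$2.57

At the optimum either one food covers both requirements or two foods hit both targets exactly; no other combination can be cheaper.
edamame only: max(12/4, 4.4/1.9) = 3 servings → $3.00.
carrots only: max(12/2, 4.4/0.5) = 8.8 servings → $3.08.
edamame + carrots with both tight: 1.556 servings and 2.889 servings → $2.57.
So the least-cost plan costs $2.57.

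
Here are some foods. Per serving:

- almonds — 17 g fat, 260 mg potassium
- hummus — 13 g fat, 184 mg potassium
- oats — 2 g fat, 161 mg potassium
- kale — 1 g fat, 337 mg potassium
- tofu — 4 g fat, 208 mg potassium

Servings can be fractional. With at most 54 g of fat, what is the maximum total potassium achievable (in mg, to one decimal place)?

18198.0 mg

Potassium per g fat: kale 337, oats 80.5, tofu 52, almonds 15.29, hummus 14.15.
With no serving limits, spend the whole fat allowance on kale: 54 g / 1 g × 337 mg = 18198.0 mg.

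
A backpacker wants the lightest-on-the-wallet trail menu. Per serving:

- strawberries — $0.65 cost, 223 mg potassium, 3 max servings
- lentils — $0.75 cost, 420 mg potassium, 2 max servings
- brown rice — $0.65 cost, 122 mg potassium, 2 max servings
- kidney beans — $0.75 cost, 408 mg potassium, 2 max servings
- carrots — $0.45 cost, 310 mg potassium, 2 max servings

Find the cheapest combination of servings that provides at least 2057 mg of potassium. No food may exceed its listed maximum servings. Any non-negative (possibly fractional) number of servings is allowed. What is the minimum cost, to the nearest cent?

Cost per mg of potassium: carrots $0.0015, lentils $0.0018, kidney beans $0.0018, strawberries $0.0029, brown rice $0.0053.
Take 2 servings of carrots: +620.0 mg potassium for $0.90 (total $0.90, still need 1437.0 mg).
Take 2 servings of lentils: +840.0 mg potassium for $1.50 (total $2.40, still need 597.0 mg).
Take 1.463 servings of kidney beans: +597.0 mg potassium for $1.10 (total $3.50, still need 0.0 mg).
Filling from the cheapest source first is optimal under one linear minimum: $3.50.

$3.50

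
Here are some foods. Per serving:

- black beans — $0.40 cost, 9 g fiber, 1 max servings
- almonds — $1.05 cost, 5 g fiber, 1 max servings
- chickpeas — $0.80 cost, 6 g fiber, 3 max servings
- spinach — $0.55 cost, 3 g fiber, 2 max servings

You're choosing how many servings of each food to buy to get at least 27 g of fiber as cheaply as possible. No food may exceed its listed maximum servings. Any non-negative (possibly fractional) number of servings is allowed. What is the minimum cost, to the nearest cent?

$2.80

Cost per g of fiber: black beans $0.0444, chickpeas $0.1333, spinach $0.1833, almonds $0.2100.
Take 1 serving of black beans: +9.0 g fiber for $0.40 (total $0.40, still need 18.0 g).
Take 3 servings of chickpeas: +18.0 g fiber for $2.40 (total $2.80, still need 0.0 g).
Greedy by cheapest-per-g is optimal for a single linear constraint, so the minimum cost is $2.80.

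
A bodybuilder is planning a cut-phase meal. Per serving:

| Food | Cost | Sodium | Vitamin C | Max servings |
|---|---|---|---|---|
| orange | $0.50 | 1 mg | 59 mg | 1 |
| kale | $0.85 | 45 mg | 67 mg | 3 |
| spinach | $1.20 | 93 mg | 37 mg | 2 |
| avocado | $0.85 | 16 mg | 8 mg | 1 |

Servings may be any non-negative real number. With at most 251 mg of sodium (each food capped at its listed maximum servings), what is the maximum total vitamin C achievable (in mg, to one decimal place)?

307.4 mg

Vitamin C per mg sodium: orange 59, kale 1.489, avocado 0.5, spinach 0.3978.
Take 1 serving of orange: uses 1 mg sodium, +59.0 mg vitamin C (running total 59.0 mg).
Take 3 servings of kale: uses 135 mg sodium, +201.0 mg vitamin C (running total 260.0 mg).
Take 1 serving of avocado: uses 16 mg sodium, +8.0 mg vitamin C (running total 268.0 mg).
Take 1.065 servings of spinach: uses 99 mg sodium, +39.4 mg vitamin C (running total 307.4 mg).
Filling greedily by vitamin C-per-mg sodium is optimal for one linear limit, giving 307.4 mg.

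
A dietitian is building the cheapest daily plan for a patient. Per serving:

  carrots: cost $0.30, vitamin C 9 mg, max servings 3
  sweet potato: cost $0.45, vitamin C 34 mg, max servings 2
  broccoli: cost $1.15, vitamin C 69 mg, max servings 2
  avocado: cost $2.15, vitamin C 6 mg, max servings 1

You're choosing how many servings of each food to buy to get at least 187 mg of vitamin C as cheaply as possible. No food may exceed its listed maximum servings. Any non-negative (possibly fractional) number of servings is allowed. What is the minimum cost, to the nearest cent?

Cost per mg of vitamin C: sweet potato $0.0132, broccoli $0.0167, carrots $0.0333, avocado $0.3583.
Take 2 servings of sweet potato: +68.0 mg vitamin C for $0.90 (total $0.90, still need 119.0 mg).
Take 1.725 servings of broccoli: +119.0 mg vitamin C for $1.98 (total $2.88, still need 0.0 mg).
Greedy by cheapest-per-mg is optimal for a single linear constraint, so the minimum cost is $2.88.

$2.88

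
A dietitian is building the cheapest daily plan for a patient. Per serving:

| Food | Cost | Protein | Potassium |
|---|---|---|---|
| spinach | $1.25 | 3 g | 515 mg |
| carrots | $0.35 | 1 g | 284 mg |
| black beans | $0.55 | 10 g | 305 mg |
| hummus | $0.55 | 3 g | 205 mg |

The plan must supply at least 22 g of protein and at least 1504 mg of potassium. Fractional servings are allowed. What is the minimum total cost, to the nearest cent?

Check every corner: each single food scaled to meet both minima, and each pair solved so both constraints bind.
spinach only: max(22/3, 1504/515) = 7.333 servings → $9.17.
carrots only: max(22/1, 1504/284) = 22 servings → $7.70.
black beans only: max(22/10, 1504/305) = 4.931 servings → $2.71.
hummus only: max(22/3, 1504/205) = 7.337 servings → $4.04.
spinach + carrots: the both-tight solution has a negative serving — not a feasible corner.
spinach + black beans with both tight: 1.967 servings and 1.61 servings → $3.34.
spinach + hummus with both tight: 0.002151 servings and 7.331 servings → $4.03.
carrots + black beans with both tight: 3.286 servings and 1.871 servings → $2.18.
carrots + hummus with both tight: 0.003091 servings and 7.332 servings → $4.03.
black beans + hummus with both targets exact would need a negative amount; discard.
Cheapest feasible corner: $2.18.

$2.18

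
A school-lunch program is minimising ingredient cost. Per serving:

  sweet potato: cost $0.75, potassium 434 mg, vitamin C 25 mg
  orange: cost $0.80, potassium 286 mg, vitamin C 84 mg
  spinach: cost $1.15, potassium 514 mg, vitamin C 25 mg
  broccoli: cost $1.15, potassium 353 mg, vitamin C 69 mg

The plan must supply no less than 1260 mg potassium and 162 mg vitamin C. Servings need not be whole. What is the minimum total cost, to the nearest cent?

$2.58

The cheapest plan sits at a corner of the feasible region — with two constraints it uses at most two foods.
sweet potato only: max(1260/434, 162/25) = 6.48 servings → $4.86.
orange only: max(1260/286, 162/84) = 4.406 servings → $3.52.
spinach only: max(1260/514, 162/25) = 6.48 servings → $7.45.
broccoli only: max(1260/353, 162/69) = 3.569 servings → $4.10.
sweet potato + orange with both tight: 2.031 servings and 1.324 servings → $2.58.
sweet potato + spinach: intersection lies outside the first quadrant.
sweet potato + broccoli with both tight: 1.409 servings and 1.837 servings → $3.17.
orange + spinach with both tight: 1.437 servings and 1.652 servings → $3.05.
orange + broccoli: the both-tight solution has a negative serving — not a feasible corner.
spinach + broccoli with both tight: 1.117 servings and 1.943 servings → $3.52.
The minimum over all feasible corners is $2.58.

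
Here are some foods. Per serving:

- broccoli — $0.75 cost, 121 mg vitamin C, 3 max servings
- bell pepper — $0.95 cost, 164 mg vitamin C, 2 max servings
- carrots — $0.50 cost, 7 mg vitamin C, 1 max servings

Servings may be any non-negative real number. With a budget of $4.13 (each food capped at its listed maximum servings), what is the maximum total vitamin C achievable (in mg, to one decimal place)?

687.8 mg

Vitamin C per dollar: bell pepper 172.6, broccoli 161.3, carrots 14.
Take 2 servings of bell pepper: spends $1.90, +328.0 mg vitamin C (running total 328.0 mg).
Take 2.973 servings of broccoli: spends $2.23, +359.8 mg vitamin C (running total 687.8 mg).
Filling greedily by vitamin C-per-dollar is optimal for one linear limit, giving 687.8 mg.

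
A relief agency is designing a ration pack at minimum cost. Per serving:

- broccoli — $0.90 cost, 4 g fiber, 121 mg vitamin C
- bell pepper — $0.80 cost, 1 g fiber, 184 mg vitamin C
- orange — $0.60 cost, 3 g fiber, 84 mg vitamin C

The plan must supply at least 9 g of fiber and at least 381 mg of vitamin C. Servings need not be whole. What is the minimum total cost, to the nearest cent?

$2.30

Compare the cost at each extreme point of the feasible region.
broccoli only: max(9/4, 381/121) = 3.149 servings → $2.83.
bell pepper only: max(9/1, 381/184) = 9 servings → $7.20.
orange only: max(9/3, 381/84) = 4.536 servings → $2.72.
broccoli + bell pepper with both tight: 2.073 servings and 0.7073 servings → $2.43.
broccoli + orange with both targets exact would need a negative amount; discard.
bell pepper + orange with both tight: 0.8269 servings and 2.724 servings → $2.30.
So the least-cost plan costs $2.30.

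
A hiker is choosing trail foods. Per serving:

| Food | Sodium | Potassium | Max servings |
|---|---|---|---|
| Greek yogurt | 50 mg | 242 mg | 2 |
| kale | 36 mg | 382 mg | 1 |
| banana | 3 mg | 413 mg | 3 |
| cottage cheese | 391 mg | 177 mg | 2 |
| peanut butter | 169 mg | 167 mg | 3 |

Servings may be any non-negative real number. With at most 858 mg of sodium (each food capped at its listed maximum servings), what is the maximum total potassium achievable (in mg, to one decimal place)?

2699.3 mg

Potassium per mg sodium: banana 137.7, kale 10.61, Greek yogurt 4.84, peanut butter 0.9882, cottage cheese 0.4527.
Take 3 servings of banana: uses 9 mg sodium, +1239.0 mg potassium (running total 1239.0 mg).
Take 1 serving of kale: uses 36 mg sodium, +382.0 mg potassium (running total 1621.0 mg).
Take 2 servings of Greek yogurt: uses 100 mg sodium, +484.0 mg potassium (running total 2105.0 mg).
Take 3 servings of peanut butter: uses 507 mg sodium, +501.0 mg potassium (running total 2606.0 mg).
Take 0.5269 servings of cottage cheese: uses 206 mg sodium, +93.3 mg potassium (running total 2699.3 mg).
Greedy by best ratio exhausts the sodium allowance optimally: 2699.3 mg.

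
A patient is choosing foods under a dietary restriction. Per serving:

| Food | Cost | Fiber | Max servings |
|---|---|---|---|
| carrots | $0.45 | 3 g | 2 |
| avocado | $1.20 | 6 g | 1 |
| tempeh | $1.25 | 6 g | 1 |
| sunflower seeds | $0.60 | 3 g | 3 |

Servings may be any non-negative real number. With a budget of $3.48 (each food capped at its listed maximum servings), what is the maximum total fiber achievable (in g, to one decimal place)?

Fiber per dollar: carrots 6.667, avocado 5, sunflower seeds 5, tempeh 4.8.
Take 2 servings of carrots: spends $0.90, +6.0 g fiber (running total 6.0 g).
Take 1 serving of avocado: spends $1.20, +6.0 g fiber (running total 12.0 g).
Take 2.3 servings of sunflower seeds: spends $1.38, +6.9 g fiber (running total 18.9 g).
Greedy by best ratio exhausts the cost allowance optimally: 18.9 g.

18.9 g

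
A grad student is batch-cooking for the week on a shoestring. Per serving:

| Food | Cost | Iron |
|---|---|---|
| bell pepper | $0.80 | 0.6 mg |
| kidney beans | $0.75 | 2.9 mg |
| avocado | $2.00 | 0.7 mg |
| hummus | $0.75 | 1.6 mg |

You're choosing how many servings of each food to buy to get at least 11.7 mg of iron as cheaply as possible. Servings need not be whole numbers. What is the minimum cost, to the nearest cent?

Cost per mg of iron: kidney beans $0.2586, hummus $0.4688, bell pepper $1.3333, avocado $2.8571.
With no serving limits, use only kidney beans: 11.7 mg / 2.9 mg = 4.034 servings × $0.75 = $3.03.

$3.03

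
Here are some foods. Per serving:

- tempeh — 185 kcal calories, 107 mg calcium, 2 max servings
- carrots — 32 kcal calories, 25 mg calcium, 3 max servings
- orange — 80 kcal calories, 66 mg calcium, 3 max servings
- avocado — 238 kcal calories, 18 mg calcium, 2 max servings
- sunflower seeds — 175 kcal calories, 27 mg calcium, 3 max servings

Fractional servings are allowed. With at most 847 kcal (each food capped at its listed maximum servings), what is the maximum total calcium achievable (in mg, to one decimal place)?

508.8 mg

Calcium per kcal: orange 0.825, carrots 0.7812, tempeh 0.5784, sunflower seeds 0.1543, avocado 0.07563.
Take 3 servings of orange: uses 240 kcal, +198.0 mg calcium (running total 198.0 mg).
Take 3 servings of carrots: uses 96 kcal, +75.0 mg calcium (running total 273.0 mg).
Take 2 servings of tempeh: uses 370 kcal, +214.0 mg calcium (running total 487.0 mg).
Take 0.8057 servings of sunflower seeds: uses 141 kcal, +21.8 mg calcium (running total 508.8 mg).
Greedy by best ratio exhausts the calories allowance optimally: 508.8 mg.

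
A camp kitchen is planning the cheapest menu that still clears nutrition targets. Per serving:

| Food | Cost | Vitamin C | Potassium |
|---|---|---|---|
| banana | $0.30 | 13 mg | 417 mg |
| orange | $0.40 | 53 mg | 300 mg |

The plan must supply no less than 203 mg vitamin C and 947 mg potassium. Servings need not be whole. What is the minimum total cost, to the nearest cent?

$1.53

banana only: max(203/13, 947/417) = 15.62 servings → $4.68.
orange only: max(203/53, 947/300) = 3.83 servings → $1.53.
banana + orange with both targets exact would need a negative amount; discard.
Cheapest feasible corner: $1.53.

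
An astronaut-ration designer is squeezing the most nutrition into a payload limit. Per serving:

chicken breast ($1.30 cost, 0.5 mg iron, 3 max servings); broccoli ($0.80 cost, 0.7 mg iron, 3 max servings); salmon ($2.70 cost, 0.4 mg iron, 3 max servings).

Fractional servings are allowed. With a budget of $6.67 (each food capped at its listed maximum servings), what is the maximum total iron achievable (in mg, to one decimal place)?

3.7 mg

Iron per dollar: broccoli 0.875, chicken breast 0.3846, salmon 0.1481.
Take 3 servings of broccoli: spends $2.40, +2.1 mg iron (running total 2.1 mg).
Take 3 servings of chicken breast: spends $3.90, +1.5 mg iron (running total 3.6 mg).
Take 0.137 servings of salmon: spends $0.37, +0.1 mg iron (running total 3.7 mg).
Greedy by best ratio exhausts the cost allowance optimally: 3.7 mg.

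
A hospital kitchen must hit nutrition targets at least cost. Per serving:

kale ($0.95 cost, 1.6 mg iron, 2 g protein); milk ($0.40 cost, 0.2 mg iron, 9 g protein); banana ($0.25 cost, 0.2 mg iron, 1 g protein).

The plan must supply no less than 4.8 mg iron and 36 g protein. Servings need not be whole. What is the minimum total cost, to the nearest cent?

This is a tiny linear program; its minimum lies at a vertex of the feasible set. List the vertices and price them.
kale only: max(4.8/1.6, 36/2) = 18 servings → $17.10.
milk only: max(4.8/0.2, 36/9) = 24 servings → $9.60.
banana only: max(4.8/0.2, 36/1) = 36 servings → $9.00.
kale + milk with both tight: 2.571 servings and 3.429 servings → $3.81.
kale + banana: intersection lies outside the first quadrant.
milk + banana with both tight: 1.5 servings and 22.5 servings → $6.22.
The minimum over all feasible corners is $3.81.

$3.81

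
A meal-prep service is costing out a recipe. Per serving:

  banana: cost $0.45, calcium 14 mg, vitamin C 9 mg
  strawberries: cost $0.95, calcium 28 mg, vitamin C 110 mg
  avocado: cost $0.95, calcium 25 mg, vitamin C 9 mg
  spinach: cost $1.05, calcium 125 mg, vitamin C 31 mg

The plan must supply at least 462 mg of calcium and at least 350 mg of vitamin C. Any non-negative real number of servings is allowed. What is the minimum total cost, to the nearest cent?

$5.51

At the optimum either one food covers both requirements or two foods hit both targets exactly; no other combination can be cheaper.
banana only: max(462/14, 350/9) = 38.89 servings → $17.50.
strawberries only: max(462/28, 350/110) = 16.5 servings → $15.68.
avocado only: max(462/25, 350/9) = 38.89 servings → $36.94.
spinach only: max(462/125, 350/31) = 11.29 servings → $11.85.
banana + strawberries with both tight: 31.85 servings and 0.5761 servings → $14.88.
banana + avocado: the both-tight solution has a negative serving — not a feasible corner.
banana + spinach: the both-tight solution has a negative serving — not a feasible corner.
strawberries + avocado with both tight: 1.838 servings and 16.42 servings → $17.35.
strawberries + spinach with both tight: 2.284 servings and 3.184 servings → $5.51.
avocado + spinach with both targets exact would need a negative amount; discard.
So the least-cost plan costs $5.51.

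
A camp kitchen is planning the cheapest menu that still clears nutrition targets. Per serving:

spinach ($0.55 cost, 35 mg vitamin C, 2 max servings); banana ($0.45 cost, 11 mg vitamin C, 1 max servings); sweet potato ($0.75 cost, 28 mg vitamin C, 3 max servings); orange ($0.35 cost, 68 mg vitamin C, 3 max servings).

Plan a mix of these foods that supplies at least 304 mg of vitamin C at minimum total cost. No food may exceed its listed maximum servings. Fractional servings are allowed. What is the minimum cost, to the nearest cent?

$2.95

Cost per mg of vitamin C: orange $0.0051, spinach $0.0157, sweet potato $0.0268, banana $0.0409.
Take 3 servings of orange: +204.0 mg vitamin C for $1.05 (total $1.05, still need 100.0 mg).
Take 2 servings of spinach: +70.0 mg vitamin C for $1.10 (total $2.15, still need 30.0 mg).
Take 1.071 servings of sweet potato: +30.0 mg vitamin C for $0.80 (total $2.95, still need 0.0 mg).
Filling from the cheapest source first is optimal under one linear minimum: $2.95.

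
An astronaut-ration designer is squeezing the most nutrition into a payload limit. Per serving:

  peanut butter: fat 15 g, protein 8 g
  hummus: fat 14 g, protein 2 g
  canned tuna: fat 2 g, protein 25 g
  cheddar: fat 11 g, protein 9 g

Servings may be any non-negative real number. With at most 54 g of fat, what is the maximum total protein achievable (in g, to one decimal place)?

675.0 g

Protein per g fat: canned tuna 12.5, cheddar 0.8182, peanut butter 0.5333, hummus 0.1429.
With no serving limits, spend the whole fat allowance on canned tuna: 54 g / 2 g × 25 g = 675.0 g.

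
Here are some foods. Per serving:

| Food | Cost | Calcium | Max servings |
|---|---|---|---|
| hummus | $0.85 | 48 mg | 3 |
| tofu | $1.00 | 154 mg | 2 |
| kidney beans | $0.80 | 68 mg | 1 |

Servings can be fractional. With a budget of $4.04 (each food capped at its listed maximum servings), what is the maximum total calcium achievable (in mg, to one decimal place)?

Calcium per dollar: tofu 154, kidney beans 85, hummus 56.47.
Take 2 servings of tofu: spends $2.00, +308.0 mg calcium (running total 308.0 mg).
Take 1 serving of kidney beans: spends $0.80, +68.0 mg calcium (running total 376.0 mg).
Take 1.459 servings of hummus: spends $1.24, +70.0 mg calcium (running total 446.0 mg).
Greedy by best ratio exhausts the cost allowance optimally: 446.0 mg.

446.0 mg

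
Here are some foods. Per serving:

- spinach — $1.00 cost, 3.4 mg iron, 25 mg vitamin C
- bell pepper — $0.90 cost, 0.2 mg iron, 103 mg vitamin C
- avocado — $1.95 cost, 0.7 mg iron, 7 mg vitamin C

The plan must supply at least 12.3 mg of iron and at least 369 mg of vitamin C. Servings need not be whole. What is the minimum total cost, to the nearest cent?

$5.93

Check every corner: each single food scaled to meet both minima, and each pair solved so both constraints bind.
spinach only: max(12.3/3.4, 369/25) = 14.76 servings → $14.76.
bell pepper only: max(12.3/0.2, 369/103) = 61.5 servings → $55.35.
avocado only: max(12.3/0.7, 369/7) = 52.71 servings → $102.79.
spinach + bell pepper with both tight: 3.456 servings and 2.744 servings → $5.93.
spinach + avocado: the both-tight solution has a negative serving — not a feasible corner.
bell pepper + avocado with both tight: 2.436 servings and 16.88 servings → $35.10.
So the least-cost plan costs $5.93.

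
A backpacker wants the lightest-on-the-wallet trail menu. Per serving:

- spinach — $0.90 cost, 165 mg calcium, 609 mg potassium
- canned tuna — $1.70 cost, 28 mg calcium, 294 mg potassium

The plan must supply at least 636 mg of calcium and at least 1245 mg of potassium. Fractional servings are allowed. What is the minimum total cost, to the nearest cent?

An LP optimum is at a vertex; with two nutrient constraints at most two foods are used. Check each candidate.
spinach only: max(636/165, 1245/609) = 3.855 servings → $3.47.
canned tuna only: max(636/28, 1245/294) = 22.71 servings → $38.61.
spinach + canned tuna: intersection lies outside the first quadrant.
The minimum over all feasible corners is $3.47.

$3.47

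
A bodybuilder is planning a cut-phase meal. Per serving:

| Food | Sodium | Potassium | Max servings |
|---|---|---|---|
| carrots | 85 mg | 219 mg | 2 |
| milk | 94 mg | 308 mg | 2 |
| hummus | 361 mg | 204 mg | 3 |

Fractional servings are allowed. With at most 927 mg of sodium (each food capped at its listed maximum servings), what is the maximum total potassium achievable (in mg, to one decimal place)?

Potassium per mg sodium: milk 3.277, carrots 2.576, hummus 0.5651.
Take 2 servings of milk: uses 188 mg sodium, +616.0 mg potassium (running total 616.0 mg).
Take 2 servings of carrots: uses 170 mg sodium, +438.0 mg potassium (running total 1054.0 mg).
Take 1.576 servings of hummus: uses 569 mg sodium, +321.5 mg potassium (running total 1375.5 mg).
Greedy by best ratio exhausts the sodium allowance optimally: 1375.5 mg.

1375.5 mg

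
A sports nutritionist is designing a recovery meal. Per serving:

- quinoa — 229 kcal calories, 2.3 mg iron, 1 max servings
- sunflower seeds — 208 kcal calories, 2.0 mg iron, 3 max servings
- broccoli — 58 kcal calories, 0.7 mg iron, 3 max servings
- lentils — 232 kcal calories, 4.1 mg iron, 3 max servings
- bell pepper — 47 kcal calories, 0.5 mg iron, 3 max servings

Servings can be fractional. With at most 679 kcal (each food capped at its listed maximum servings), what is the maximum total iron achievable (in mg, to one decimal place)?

12.0 mg

Iron per kcal: lentils 0.01767, broccoli 0.01207, bell pepper 0.01064, quinoa 0.01004, sunflower seeds 0.009615.
Take 2.927 servings of lentils: uses 679 kcal, +12.0 mg iron (running total 12.0 mg).
Greedy by best ratio exhausts the calories allowance optimally: 12.0 mg.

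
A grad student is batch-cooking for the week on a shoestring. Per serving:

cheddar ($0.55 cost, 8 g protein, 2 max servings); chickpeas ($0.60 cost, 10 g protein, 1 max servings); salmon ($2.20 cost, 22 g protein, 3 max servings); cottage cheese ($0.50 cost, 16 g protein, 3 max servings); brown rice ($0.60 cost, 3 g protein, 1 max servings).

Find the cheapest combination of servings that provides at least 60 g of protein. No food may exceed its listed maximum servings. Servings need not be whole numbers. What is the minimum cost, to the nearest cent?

$2.24

Cost per g of protein: cottage cheese $0.0312, chickpeas $0.0600, cheddar $0.0688, salmon $0.1000, brown rice $0.2000.
Take 3 servings of cottage cheese: +48.0 g protein for $1.50 (total $1.50, still need 12.0 g).
Take 1 serving of chickpeas: +10.0 g protein for $0.60 (total $2.10, still need 2.0 g).
Take 0.25 servings of cheddar: +2.0 g protein for $0.14 (total $2.24, still need 0.0 g).
Greedy by cheapest-per-g is optimal for a single linear constraint, so the minimum cost is $2.24.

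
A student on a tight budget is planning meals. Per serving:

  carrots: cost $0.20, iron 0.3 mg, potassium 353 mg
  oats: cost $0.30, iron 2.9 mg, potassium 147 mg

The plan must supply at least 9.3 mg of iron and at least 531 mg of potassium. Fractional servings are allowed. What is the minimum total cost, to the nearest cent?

Two binding constraints pin down two serving amounts, so the optimal mix uses at most two foods. The candidates are each food alone (scaled to the tighter of iron/potassium) and each pair with both constraints tight.
carrots only: max(9.3/0.3, 531/353) = 31 servings → $6.20.
oats only: max(9.3/2.9, 531/147) = 3.612 servings → $1.08.
carrots + oats with both tight: 0.1764 servings and 3.189 servings → $0.99.
Cheapest feasible corner: $0.99.

$0.99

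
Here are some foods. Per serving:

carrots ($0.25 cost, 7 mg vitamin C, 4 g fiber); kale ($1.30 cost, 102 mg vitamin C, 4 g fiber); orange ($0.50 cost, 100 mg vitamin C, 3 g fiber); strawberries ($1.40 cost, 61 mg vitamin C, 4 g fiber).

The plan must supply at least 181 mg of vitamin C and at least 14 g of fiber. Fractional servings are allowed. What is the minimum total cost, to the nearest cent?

$1.39

An LP optimum is at a vertex; with two nutrient constraints at most two foods are used. Check each candidate.
carrots only: max(181/7, 14/4) = 25.86 servings → $6.46.
kale only: max(181/102, 14/4) = 3.5 servings → $4.55.
orange only: max(181/100, 14/3) = 4.667 servings → $2.33.
strawberries only: max(181/61, 14/4) = 3.5 servings → $4.90.
carrots + kale with both tight: 1.853 servings and 1.647 servings → $2.60.
carrots + orange with both tight: 2.261 servings and 1.652 servings → $1.39.
carrots + strawberries with both tight: 0.6019 servings and 2.898 servings → $4.21.
kale + orange with both targets exact would need a negative amount; discard.
kale + strawberries with both targets exact would need a negative amount; discard.
orange + strawberries: the both-tight solution has a negative serving — not a feasible corner.
The minimum over all feasible corners is $1.39.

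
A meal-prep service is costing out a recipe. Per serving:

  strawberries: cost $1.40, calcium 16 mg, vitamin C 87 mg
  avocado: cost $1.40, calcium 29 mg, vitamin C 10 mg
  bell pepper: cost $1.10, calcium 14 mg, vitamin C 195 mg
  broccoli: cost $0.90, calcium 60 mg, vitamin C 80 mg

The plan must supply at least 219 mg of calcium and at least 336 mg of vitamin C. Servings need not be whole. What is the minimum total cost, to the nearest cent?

At the optimum either one food covers both requirements or two foods hit both targets exactly; no other combination can be cheaper.
strawberries only: max(219/16, 336/87) = 13.69 servings → $19.16.
avocado only: max(219/29, 336/10) = 33.6 servings → $47.04.
bell pepper only: max(219/14, 336/195) = 15.64 servings → $17.21.
broccoli only: max(219/60, 336/80) = 4.2 servings → $3.78.
strawberries + avocado with both tight: 3.197 servings and 5.788 servings → $12.58.
strawberries + bell pepper: the both-tight solution has a negative serving — not a feasible corner.
strawberries + broccoli with both tight: 0.6701 servings and 3.471 servings → $4.06.
avocado + bell pepper with both tight: 6.89 servings and 1.37 servings → $11.15.
avocado + broccoli: the both-tight solution has a negative serving — not a feasible corner.
bell pepper + broccoli with both tight: 0.2495 servings and 3.592 servings → $3.51.
Cheapest feasible corner: $3.51.

$3.51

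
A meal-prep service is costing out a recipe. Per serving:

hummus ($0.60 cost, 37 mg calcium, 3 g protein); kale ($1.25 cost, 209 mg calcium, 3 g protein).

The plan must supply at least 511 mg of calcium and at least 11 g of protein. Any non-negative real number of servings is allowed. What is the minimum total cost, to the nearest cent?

$3.62

This is a tiny linear program; its minimum lies at a vertex of the feasible set. List the vertices and price them.
hummus only: max(511/37, 11/3) = 13.81 servings → $8.29.
kale only: max(511/209, 11/3) = 3.667 servings → $4.58.
hummus + kale with both tight: 1.484 servings and 2.182 servings → $3.62.
Cheapest feasible corner: $3.62.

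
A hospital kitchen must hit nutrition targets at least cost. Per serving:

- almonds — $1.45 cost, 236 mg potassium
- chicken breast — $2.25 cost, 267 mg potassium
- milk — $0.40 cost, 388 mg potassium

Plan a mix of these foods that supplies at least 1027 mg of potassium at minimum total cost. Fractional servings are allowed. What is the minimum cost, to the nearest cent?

Cost per mg of potassium: milk $0.0010, almonds $0.0061, chicken breast $0.0084.
With no serving limits, use only milk: 1027 mg / 388 mg = 2.647 servings × $0.40 = $1.06.

$1.06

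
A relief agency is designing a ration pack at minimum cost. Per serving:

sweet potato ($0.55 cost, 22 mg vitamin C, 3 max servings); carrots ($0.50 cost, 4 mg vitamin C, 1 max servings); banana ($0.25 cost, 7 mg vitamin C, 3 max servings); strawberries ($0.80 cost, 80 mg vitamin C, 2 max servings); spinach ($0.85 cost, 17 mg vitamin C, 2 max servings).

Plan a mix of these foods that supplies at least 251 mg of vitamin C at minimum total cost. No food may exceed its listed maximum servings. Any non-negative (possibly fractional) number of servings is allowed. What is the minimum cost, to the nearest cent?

$4.20

Cost per mg of vitamin C: strawberries $0.0100, sweet potato $0.0250, banana $0.0357, spinach $0.0500, carrots $0.1250.
Take 2 servings of strawberries: +160.0 mg vitamin C for $1.60 (total $1.60, still need 91.0 mg).
Take 3 servings of sweet potato: +66.0 mg vitamin C for $1.65 (total $3.25, still need 25.0 mg).
Take 3 servings of banana: +21.0 mg vitamin C for $0.75 (total $4.00, still need 4.0 mg).
Take 0.2353 servings of spinach: +4.0 mg vitamin C for $0.20 (total $4.20, still need 0.0 mg).
Greedy by cheapest-per-mg is optimal for a single linear constraint, so the minimum cost is $4.20.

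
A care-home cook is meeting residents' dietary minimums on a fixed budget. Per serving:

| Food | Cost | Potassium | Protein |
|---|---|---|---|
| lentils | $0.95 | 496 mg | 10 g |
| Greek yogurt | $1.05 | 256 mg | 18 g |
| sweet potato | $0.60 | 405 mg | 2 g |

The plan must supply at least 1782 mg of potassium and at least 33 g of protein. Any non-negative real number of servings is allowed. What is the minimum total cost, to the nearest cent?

Check every corner: each single food scaled to meet both minima, and each pair solved so both constraints bind.
lentils only: max(1782/496, 33/10) = 3.593 servings → $3.41.
Greek yogurt only: max(1782/256, 33/18) = 6.961 servings → $7.31.
sweet potato only: max(1782/405, 33/2) = 16.5 servings → $9.90.
lentils + Greek yogurt: intersection lies outside the first quadrant.
lentils + sweet potato with both tight: 3.205 servings and 0.4748 servings → $3.33.
Greek yogurt + sweet potato with both tight: 1.446 servings and 3.486 servings → $3.61.
Cheapest feasible corner: $3.33.

$3.33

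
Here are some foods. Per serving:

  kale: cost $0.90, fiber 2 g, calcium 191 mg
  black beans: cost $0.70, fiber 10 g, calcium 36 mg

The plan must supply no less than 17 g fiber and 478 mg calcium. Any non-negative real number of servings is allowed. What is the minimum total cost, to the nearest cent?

$2.91

Compare the cost at each extreme point of the feasible region.
kale only: max(17/2, 478/191) = 8.5 servings → $7.65.
black beans only: max(17/10, 478/36) = 13.28 servings → $9.29.
kale + black beans with both tight: 2.268 servings and 1.246 servings → $2.91.
The minimum over all feasible corners is $2.91.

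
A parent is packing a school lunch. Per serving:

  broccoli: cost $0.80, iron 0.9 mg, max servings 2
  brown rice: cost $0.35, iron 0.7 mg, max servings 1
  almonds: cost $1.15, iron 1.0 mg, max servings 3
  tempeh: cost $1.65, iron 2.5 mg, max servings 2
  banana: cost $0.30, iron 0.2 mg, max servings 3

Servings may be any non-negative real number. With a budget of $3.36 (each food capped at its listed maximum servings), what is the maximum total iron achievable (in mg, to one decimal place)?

Iron per dollar: brown rice 2, tempeh 1.515, broccoli 1.125, almonds 0.8696, banana 0.6667.
Take 1 serving of brown rice: spends $0.35, +0.7 mg iron (running total 0.7 mg).
Take 1.824 servings of tempeh: spends $3.01, +4.6 mg iron (running total 5.3 mg).
Greedy by best ratio exhausts the cost allowance optimally: 5.3 mg.

5.3 mg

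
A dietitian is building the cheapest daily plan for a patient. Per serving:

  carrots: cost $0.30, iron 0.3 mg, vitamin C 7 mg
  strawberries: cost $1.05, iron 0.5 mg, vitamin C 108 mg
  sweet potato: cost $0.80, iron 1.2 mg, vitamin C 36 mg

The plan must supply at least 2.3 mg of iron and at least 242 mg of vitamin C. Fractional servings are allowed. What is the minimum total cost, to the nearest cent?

$2.87

An LP optimum is at a vertex; with two nutrient constraints at most two foods are used. Check each candidate.
carrots only: max(2.3/0.3, 242/7) = 34.57 servings → $10.37.
strawberries only: max(2.3/0.5, 242/108) = 4.6 servings → $4.83.
sweet potato only: max(2.3/1.2, 242/36) = 6.722 servings → $5.38.
carrots + strawberries with both tight: 4.408 servings and 1.955 servings → $3.38.
carrots + sweet potato: the both-tight solution has a negative serving — not a feasible corner.
strawberries + sweet potato with both tight: 1.86 servings and 1.142 servings → $2.87.
So the least-cost plan costs $2.87.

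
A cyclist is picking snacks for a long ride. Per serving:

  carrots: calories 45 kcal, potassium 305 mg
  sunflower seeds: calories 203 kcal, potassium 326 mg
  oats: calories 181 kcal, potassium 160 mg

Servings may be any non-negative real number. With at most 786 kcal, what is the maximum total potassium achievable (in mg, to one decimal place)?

5327.3 mg

Potassium per kcal: carrots 6.778, sunflower seeds 1.606, oats 0.884.
With no serving limits, spend the whole calories allowance on carrots: 786 kcal / 45 kcal × 305 mg = 5327.3 mg.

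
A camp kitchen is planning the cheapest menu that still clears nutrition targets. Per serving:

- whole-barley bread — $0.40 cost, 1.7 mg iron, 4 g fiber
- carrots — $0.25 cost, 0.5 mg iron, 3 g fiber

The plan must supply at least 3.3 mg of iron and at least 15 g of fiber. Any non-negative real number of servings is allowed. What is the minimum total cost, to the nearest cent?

The cheapest plan sits at a corner of the feasible region — with two constraints it uses at most two foods.
whole-barley bread only: max(3.3/1.7, 15/4) = 3.75 servings → $1.50.
carrots only: max(3.3/0.5, 15/3) = 6.6 servings → $1.65.
whole-barley bread + carrots with both tight: 0.7742 servings and 3.968 servings → $1.30.
Cheapest feasible corner: $1.30.

$1.30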